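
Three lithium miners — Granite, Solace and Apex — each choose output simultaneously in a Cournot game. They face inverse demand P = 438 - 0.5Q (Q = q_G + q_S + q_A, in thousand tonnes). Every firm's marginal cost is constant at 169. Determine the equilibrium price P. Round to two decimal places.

236.25

Each firm earns π_i = (438 - 0.5Q)q_i - 169q_i.
First-order condition (treating rivals' output as given): 269 - q_i - (1/2)·Σ_{j≠i} q_j = 0.
With identical firms every q_j equals q_i, so Σ_{j≠i} q_j = 2q_i and 269 = 2q_i, giving q_i = 269/2.
Total output Q = 807/2, so price P = 438 - (1/2)·(807/2) = 945/4.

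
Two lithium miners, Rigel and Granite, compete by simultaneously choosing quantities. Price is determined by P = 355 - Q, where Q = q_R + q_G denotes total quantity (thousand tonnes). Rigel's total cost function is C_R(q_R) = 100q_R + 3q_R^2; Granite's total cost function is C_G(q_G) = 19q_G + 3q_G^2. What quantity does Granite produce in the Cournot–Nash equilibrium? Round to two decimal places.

Rigel's profit: π_R = (355 - Q)q_R - (100q_R + 3q_R²). Setting ∂π_R/∂q_R = 0: 255 - 8q_R - (q_G) = 0.
Granite's profit: π_G = (355 - Q)q_G - (19q_G + 3q_G²). Setting ∂π_G/∂q_G = 0: 336 - 8q_G - (q_R) = 0.
Best responses: q_R = (255 - q_G)/8, q_G = (336 - q_R)/8.
Substituting one into the other gives q_R = 568/21 and q_G = 811/21.

38.62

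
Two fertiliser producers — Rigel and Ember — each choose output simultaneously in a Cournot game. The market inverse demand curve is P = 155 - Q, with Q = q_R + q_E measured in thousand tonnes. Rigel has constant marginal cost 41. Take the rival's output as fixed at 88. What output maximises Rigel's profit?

13

With the rival's output fixed at 88, Rigel's profit is π_R = (155 - 88 - q_R)q_R - (41q_R) = (67 - q_R)q_R - (41q_R).
∂π_R/∂q_R = 26 - 2q_R = 0, so q_R = 13.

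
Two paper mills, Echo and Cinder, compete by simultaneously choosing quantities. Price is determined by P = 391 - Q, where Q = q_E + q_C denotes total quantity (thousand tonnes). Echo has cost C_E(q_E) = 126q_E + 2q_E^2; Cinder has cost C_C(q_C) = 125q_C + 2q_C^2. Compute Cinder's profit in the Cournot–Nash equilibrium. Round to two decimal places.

4338.52

Echo's profit: π_E = (391 - Q)q_E - (126q_E + 2q_E²). Setting ∂π_E/∂q_E = 0: 265 - 6q_E - (q_C) = 0.
Cinder's profit: π_C = (391 - Q)q_C - (125q_C + 2q_C²). Setting ∂π_C/∂q_C = 0: 266 - 6q_C - (q_E) = 0.
Best responses: q_E = (265 - q_C)/6, q_C = (266 - q_E)/6.
Substituting one into the other gives q_E = 1324/35 and q_C = 1331/35.
Price P = 391 - 531/7 = 315.1429.
Cinder's profit: 315.1429·(1331/35) - 125·(1331/35) - 2(1331/35)² = 4338.5167.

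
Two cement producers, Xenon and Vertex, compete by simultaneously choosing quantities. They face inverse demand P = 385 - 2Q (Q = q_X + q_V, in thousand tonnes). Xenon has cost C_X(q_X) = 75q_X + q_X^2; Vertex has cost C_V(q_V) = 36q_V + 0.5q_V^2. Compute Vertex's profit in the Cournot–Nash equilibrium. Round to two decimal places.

8035.04

Xenon's profit: π_X = (385 - 2Q)q_X - (75q_X + q_X²). Setting ∂π_X/∂q_X = 0: 310 - 6q_X - 2(q_V) = 0.
Vertex's profit: π_V = (385 - 2Q)q_V - (36q_V + (1/2)q_V²). Setting ∂π_V/∂q_V = 0: 349 - 5q_V - 2(q_X) = 0.
Best responses: q_X = (310 - 2q_V)/6, q_V = (349 - 2q_X)/5.
Solving the pair: q_X = 426/13, q_V = 737/13.
Price P = 385 - 2·(1163/13) = 206.0769.
Vertex's profit: 206.0769·(737/13) - 36·(737/13) - (1/2)(737/13)² = 8035.0444.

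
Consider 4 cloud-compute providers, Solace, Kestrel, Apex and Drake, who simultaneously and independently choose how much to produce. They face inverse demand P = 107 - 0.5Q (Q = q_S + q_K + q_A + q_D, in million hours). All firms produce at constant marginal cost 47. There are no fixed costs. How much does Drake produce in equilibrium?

A representative firm's profit is π_i = q_i(107 - 0.5Q) - 47q_i.
First-order condition (treating rivals' output as given): 60 - q_i - (1/2)·Σ_{j≠i} q_j = 0.
By symmetry each firm produces the same amount; substituting Σ_{j≠i} q_j = 3q_i yields q_i = 60/(5/2) = 24.

24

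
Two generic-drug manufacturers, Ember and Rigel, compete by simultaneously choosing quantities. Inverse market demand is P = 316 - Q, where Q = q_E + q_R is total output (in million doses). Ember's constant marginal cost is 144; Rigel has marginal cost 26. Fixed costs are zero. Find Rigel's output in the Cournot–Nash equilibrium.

Ember's profit: π_E = (316 - Q)q_E - (144q_E). Setting ∂π_E/∂q_E = 0: 172 - 2q_E - (q_R) = 0.
Rigel's first-order condition: 290 - 2q_R - (q_E) = 0.
So q_E = (172 - q_R)/2 and q_R = (290 - q_E)/2.
Solving the pair: q_E = 18, q_R = 136.

136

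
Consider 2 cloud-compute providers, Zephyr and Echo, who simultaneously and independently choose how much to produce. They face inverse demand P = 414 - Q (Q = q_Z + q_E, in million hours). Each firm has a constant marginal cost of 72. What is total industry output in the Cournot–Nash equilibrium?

Each firm earns π_i = (414 - Q)q_i - 72q_i.
First-order condition (treating rivals' output as given): 342 - 2q_i - q_j = 0.
By symmetry each firm produces the same amount; substituting q_j = q_i yields q_i = 342/3 = 114.
Total output Q = 114 + 114 = 228.

228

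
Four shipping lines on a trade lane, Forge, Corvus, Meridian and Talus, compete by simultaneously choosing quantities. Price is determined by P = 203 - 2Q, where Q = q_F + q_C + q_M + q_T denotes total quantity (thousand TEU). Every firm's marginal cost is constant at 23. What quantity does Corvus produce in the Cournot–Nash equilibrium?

18

Each firm earns π_i = (203 - 2Q)q_i - 23q_i.
First-order condition (treating rivals' output as given): 180 - 4q_i - 2·Σ_{j≠i} q_j = 0.
By symmetry each firm produces the same amount; substituting Σ_{j≠i} q_j = 3q_i yields q_i = 180/10 = 18.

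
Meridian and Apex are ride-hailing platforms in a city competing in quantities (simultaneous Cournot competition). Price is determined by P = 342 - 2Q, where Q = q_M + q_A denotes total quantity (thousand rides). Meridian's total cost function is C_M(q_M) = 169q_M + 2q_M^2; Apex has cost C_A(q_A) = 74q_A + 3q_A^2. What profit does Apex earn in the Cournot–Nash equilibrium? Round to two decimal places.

Meridian's profit: π_M = (342 - 2Q)q_M - (169q_M + 2q_M²). Setting ∂π_M/∂q_M = 0: 173 - 8q_M - 2(q_A) = 0.
Apex's profit: π_A = (342 - 2Q)q_A - (74q_A + 3q_A²). Setting ∂π_A/∂q_A = 0: 268 - 10q_A - 2(q_M) = 0.
So q_M = (173 - 2q_A)/8 and q_A = (268 - 2q_M)/10.
Solving the pair: q_M = 597/38, q_A = 899/38.
Price P = 342 - 2·(748/19) = 263.2632.
Apex's profit: 263.2632·(899/38) - 74·(899/38) - 3(899/38)² = 2798.4799.

2798.48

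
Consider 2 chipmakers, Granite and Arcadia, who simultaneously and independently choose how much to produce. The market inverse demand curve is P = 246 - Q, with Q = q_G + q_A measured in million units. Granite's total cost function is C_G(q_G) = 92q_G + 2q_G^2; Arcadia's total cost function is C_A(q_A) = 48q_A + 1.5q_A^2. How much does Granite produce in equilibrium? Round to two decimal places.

19.72

Granite's profit: π_G = (246 - Q)q_G - (92q_G + 2q_G²). Setting ∂π_G/∂q_G = 0: 154 - 6q_G - (q_A) = 0.
Arcadia's profit: π_A = (246 - Q)q_A - (48q_A + (3/2)q_A²). Setting ∂π_A/∂q_A = 0: 198 - 5q_A - (q_G) = 0.
So q_G = (154 - q_A)/6 and q_A = (198 - q_G)/5.
Solving the pair: q_G = 572/29, q_A = 1034/29.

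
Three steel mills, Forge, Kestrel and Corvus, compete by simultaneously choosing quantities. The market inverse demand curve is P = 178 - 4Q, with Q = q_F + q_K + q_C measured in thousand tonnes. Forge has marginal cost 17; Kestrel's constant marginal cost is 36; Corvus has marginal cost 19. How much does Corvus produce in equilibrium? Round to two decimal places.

Forge's profit: π_F = (178 - 4Q)q_F - (17q_F). Setting ∂π_F/∂q_F = 0: 161 - 8q_F - 4(q_K + q_C) = 0.
Kestrel's first-order condition: 142 - 8q_K - 4(q_F + q_C) = 0.
Corvus's profit: π_C = (178 - 4Q)q_C - (19q_C). Setting ∂π_C/∂q_C = 0: 159 - 8q_C - 4(q_F + q_K) = 0.
Summing all 3 equations gives 462 − 16Q = 0, hence Q = 231/8.
Back-substituting: q_F = (161 − 231/2)/4 = 91/8, q_K = (142 − 231/2)/4 = 53/8, q_C = (159 − 231/2)/4 = 87/8.

10.88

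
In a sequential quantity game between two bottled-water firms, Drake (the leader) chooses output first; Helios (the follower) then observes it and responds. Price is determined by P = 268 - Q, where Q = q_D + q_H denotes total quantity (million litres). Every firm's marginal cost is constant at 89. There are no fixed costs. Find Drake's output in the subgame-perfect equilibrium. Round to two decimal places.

The follower Helios best-responds to any q_D: π_H = (268 - Q)q_H - 89q_H.
∂π_H/∂q_H = 179 - q_D - 2q_H = 0 gives the reaction function q_H = (179 - q_D)/2.
The leader anticipates this reaction. Substituting into P = 268 - Q gives P = 357/2 - (1/2)q_D, so π_D = (357/2 - (1/2)q_D)q_D - 89q_D.
Leader FOC: 179/2 - q_D = 0, so q_D = 179/2.
Then q_H = (179 - 179/2)/2 = 179/4.

89.50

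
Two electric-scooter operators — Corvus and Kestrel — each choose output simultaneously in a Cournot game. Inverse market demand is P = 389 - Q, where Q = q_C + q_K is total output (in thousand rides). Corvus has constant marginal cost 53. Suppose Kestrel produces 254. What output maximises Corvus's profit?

41

With the rival's output fixed at 254, Corvus's profit is π_C = (389 - 254 - q_C)q_C - (53q_C) = (135 - q_C)q_C - (53q_C).
∂π_C/∂q_C = 82 - 2q_C = 0, so q_C = 41.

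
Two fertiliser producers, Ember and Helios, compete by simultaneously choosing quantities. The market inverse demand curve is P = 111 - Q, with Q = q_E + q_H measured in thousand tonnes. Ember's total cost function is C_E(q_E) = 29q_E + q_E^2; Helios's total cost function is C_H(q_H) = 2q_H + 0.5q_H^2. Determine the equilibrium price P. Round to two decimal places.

66.36

Ember's profit: π_E = (111 - Q)q_E - (29q_E + q_E²). Setting ∂π_E/∂q_E = 0: 82 - 4q_E - (q_H) = 0.
Helios's profit: π_H = (111 - Q)q_H - (2q_H + (1/2)q_H²). Setting ∂π_H/∂q_H = 0: 109 - 3q_H - (q_E) = 0.
So q_E = (82 - q_H)/4 and q_H = (109 - q_E)/3.
Substituting one into the other gives q_E = 137/11 and q_H = 354/11.
Total output Q = 491/11, so price P = 111 - 491/11 = 730/11.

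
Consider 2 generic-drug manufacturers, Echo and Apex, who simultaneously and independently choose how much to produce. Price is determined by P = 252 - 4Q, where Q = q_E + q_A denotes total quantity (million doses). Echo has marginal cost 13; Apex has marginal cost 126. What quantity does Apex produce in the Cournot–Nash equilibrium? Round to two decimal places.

Echo's profit: π_E = (252 - 4Q)q_E - (13q_E). Setting ∂π_E/∂q_E = 0: 239 - 8q_E - 4(q_A) = 0.
Apex's first-order condition: 126 - 8q_A - 4(q_E) = 0.
So q_E = (239 - 4q_A)/8 and q_A = (126 - 4q_E)/8.
Substituting one into the other gives q_E = 88/3 and q_A = 13/12.

1.08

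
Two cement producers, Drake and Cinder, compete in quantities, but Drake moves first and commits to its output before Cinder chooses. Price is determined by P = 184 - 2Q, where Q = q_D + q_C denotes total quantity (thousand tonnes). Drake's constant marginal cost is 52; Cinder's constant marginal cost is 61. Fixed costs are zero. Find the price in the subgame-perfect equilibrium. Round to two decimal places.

Solve by backward induction. Given q_D, the follower Cinder maximises π_C = (184 - 2q_D - 2q_C)q_C - 61q_C.
∂π_C/∂q_C = 123 - 2q_D - 4q_C = 0 gives the reaction function q_C = (123 - 2q_D)/4.
The leader anticipates this reaction. Substituting into P = 184 - 2Q gives P = 245/2 - q_D, so π_D = (245/2 - q_D)q_D - 52q_D.
The leader's first-order condition 141/2 - 2q_D = 0 yields q_D = 141/4.
Then q_C = (123 - 2·(141/4))/4 = 105/8.
Total output Q = 387/8, so price P = 184 - 2·(387/8) = 349/4.

87.25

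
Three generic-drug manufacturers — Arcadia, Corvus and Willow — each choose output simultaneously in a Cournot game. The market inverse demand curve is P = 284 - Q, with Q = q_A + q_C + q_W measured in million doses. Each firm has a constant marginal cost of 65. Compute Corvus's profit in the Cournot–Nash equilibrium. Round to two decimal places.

2997.56

Each firm earns π_i = (284 - Q)q_i - 65q_i.
Setting ∂π_i/∂q_i = 0 with rivals' quantities fixed: 219 - 2q_i - Σ_{j≠i} q_j = 0.
By symmetry each firm produces the same amount; substituting Σ_{j≠i} q_j = 2q_i yields q_i = 219/4.
Price P = 284 - 657/4 = 479/4.
Corvus's profit: (479/4 - 65)·(219/4) = 2997.5625.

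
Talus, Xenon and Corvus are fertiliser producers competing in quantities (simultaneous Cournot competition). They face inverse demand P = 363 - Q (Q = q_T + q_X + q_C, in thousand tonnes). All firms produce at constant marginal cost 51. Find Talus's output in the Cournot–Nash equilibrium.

Each firm earns π_i = (363 - Q)q_i - 51q_i.
First-order condition (treating rivals' output as given): 312 - 2q_i - Σ_{j≠i} q_j = 0.
With identical firms every q_j equals q_i, so Σ_{j≠i} q_j = 2q_i and 312 = 4q_i, giving q_i = 78.

78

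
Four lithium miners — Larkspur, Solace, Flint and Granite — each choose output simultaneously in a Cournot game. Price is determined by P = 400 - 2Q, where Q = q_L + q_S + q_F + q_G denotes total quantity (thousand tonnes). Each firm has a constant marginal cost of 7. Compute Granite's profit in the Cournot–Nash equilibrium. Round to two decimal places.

Each firm earns π_i = (400 - 2Q)q_i - 7q_i.
Setting ∂π_i/∂q_i = 0 with rivals' quantities fixed: 393 - 4q_i - 2·Σ_{j≠i} q_j = 0.
By symmetry each firm produces the same amount; substituting Σ_{j≠i} q_j = 3q_i yields q_i = 393/10.
Price P = 400 - 2·(786/5) = 428/5.
Granite's profit: (428/5 - 7)·(393/10) = 3088.9800.

3088.98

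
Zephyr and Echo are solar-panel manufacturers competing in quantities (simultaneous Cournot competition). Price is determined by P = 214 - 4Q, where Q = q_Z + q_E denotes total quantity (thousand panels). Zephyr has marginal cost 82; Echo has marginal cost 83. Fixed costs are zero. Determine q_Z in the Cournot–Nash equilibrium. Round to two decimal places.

Zephyr's profit: π_Z = (214 - 4Q)q_Z - (82q_Z). Setting ∂π_Z/∂q_Z = 0: 132 - 8q_Z - 4(q_E) = 0.
Echo's first-order condition: 131 - 8q_E - 4(q_Z) = 0.
Rearranging gives the reaction functions q_Z = (132 - 4q_E)/8 and q_E = (131 - 4q_Z)/8.
Solving the pair: q_Z = 133/12, q_E = 65/6.

11.08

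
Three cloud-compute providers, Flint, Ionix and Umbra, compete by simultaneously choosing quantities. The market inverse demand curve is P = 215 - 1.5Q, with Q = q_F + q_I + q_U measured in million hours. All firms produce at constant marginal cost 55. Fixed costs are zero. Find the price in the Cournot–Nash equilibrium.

A representative firm's profit is π_i = q_i(215 - 1.5Q) - 55q_i.
Setting ∂π_i/∂q_i = 0 with rivals' quantities fixed: 160 - 3q_i - (3/2)·Σ_{j≠i} q_j = 0.
With identical firms every q_j equals q_i, so Σ_{j≠i} q_j = 2q_i and 160 = 6q_i, giving q_i = 80/3.
Total output Q = 80, so price P = 215 - (3/2)·80 = 95.

95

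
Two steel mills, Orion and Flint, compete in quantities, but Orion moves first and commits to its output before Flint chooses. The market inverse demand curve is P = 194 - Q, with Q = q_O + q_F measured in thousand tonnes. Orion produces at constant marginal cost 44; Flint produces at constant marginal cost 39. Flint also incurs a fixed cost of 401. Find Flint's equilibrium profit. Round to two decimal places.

1300.56

Solve by backward induction. Given q_O, the follower Flint maximises π_F = (194 - q_O - q_F)q_F - 39q_F.
Follower FOC: 155 - q_O - 2q_F = 0, so q_F(q_O) = (155 - q_O)/2.
Orion substitutes q_F(q_O) into its own profit: π_O = q_O(194 - q_O - (155 - q_O)/2) - 44q_O = (233/2 - (1/2)q_O)q_O - 44q_O.
Leader FOC: 145/2 - q_O = 0, so q_O = 145/2.
Then q_F = (155 - 145/2)/2 = 165/4.
Price P = 194 - 455/4 = 321/4.
Flint's profit: (321/4 - 39)·(165/4) - 401 = 1300.5625.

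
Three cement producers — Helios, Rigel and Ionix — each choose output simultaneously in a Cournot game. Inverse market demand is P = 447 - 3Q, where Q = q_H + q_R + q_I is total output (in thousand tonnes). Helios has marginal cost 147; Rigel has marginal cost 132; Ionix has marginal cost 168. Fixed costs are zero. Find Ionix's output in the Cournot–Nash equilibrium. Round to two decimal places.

Helios's profit: π_H = (447 - 3Q)q_H - (147q_H). Setting ∂π_H/∂q_H = 0: 300 - 6q_H - 3(q_R + q_I) = 0.
Rigel's profit: π_R = (447 - 3Q)q_R - (132q_R). Setting ∂π_R/∂q_R = 0: 315 - 6q_R - 3(q_H + q_I) = 0.
Ionix's profit: π_I = (447 - 3Q)q_I - (168q_I). Setting ∂π_I/∂q_I = 0: 279 - 6q_I - 3(q_H + q_R) = 0.
Summing all 3 equations gives 894 − 12Q = 0, hence Q = 149/2.
Back-substituting: q_H = (300 − 447/2)/3 = 51/2, q_R = (315 − 447/2)/3 = 61/2, q_I = (279 − 447/2)/3 = 37/2.

18.50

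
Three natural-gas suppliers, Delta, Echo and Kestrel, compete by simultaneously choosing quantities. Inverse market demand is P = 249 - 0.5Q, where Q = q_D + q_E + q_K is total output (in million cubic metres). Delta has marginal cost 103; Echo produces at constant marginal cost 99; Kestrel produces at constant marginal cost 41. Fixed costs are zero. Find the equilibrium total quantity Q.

252

Delta's profit: π_D = (249 - 0.5Q)q_D - (103q_D). Setting ∂π_D/∂q_D = 0: 146 - q_D - (1/2)(q_E + q_K) = 0.
Echo's first-order condition: 150 - q_E - (1/2)(q_D + q_K) = 0.
Kestrel's profit: π_K = (249 - 0.5Q)q_K - (41q_K). Setting ∂π_K/∂q_K = 0: 208 - q_K - (1/2)(q_D + q_E) = 0.
Adding the 3 conditions: 504 − Q − Q = 0, i.e. Q = 252.
Back-substituting: q_D = (146 − 126)/(1/2) = 40, q_E = (150 − 126)/(1/2) = 48, q_K = (208 − 126)/(1/2) = 164.
Total output Q = 40 + 48 + 164 = 252.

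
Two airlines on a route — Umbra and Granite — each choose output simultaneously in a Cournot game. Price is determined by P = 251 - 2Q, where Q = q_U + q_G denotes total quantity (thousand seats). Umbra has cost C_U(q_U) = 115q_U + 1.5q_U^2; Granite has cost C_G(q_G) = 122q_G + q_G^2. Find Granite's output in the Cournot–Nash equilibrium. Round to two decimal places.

Umbra's profit: π_U = (251 - 2Q)q_U - (115q_U + (3/2)q_U²). Setting ∂π_U/∂q_U = 0: 136 - 7q_U - 2(q_G) = 0.
Granite's first-order condition: 129 - 6q_G - 2(q_U) = 0.
So q_U = (136 - 2q_G)/7 and q_G = (129 - 2q_U)/6.
Solving the pair: q_U = 279/19, q_G = 631/38.

16.61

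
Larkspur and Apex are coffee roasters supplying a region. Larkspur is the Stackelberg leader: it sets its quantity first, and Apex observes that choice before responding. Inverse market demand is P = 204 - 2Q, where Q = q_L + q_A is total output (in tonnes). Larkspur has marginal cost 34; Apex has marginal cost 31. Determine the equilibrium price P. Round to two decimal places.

75.75

The follower Apex best-responds to any q_L: π_A = (204 - 2Q)q_A - 31q_A.
∂π_A/∂q_A = 173 - 2q_L - 4q_A = 0 gives the reaction function q_A = (173 - 2q_L)/4.
Larkspur substitutes q_A(q_L) into its own profit: π_L = q_L(204 - 2q_L - (173 - 2q_L)/2) - 34q_L = (235/2 - q_L)q_L - 34q_L.
The leader's first-order condition 167/2 - 2q_L = 0 yields q_L = 167/4.
Then q_A = (173 - 2·(167/4))/4 = 179/8.
Total output Q = 513/8, so price P = 204 - 2·(513/8) = 303/4.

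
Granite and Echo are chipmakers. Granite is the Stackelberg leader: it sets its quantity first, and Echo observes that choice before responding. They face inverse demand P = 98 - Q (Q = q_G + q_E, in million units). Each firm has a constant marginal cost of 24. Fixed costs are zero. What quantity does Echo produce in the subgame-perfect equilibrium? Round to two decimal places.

18.50

Solve by backward induction. Given q_G, the follower Echo maximises π_E = (98 - q_G - q_E)q_E - 24q_E.
Setting the follower's marginal profit to zero, 74 - q_G - 2q_E = 0, i.e. q_E = (74 - q_G)/2.
Granite substitutes q_E(q_G) into its own profit: π_G = q_G(98 - q_G - (74 - q_G)/2) - 24q_G = (61 - (1/2)q_G)q_G - 24q_G.
Leader FOC: 37 - q_G = 0, so q_G = 37.
Then q_E = (74 - 37)/2 = 37/2.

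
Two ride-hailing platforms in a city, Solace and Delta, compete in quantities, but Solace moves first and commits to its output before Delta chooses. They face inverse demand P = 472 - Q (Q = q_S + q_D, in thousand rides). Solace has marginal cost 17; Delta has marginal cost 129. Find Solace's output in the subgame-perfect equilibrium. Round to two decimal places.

Solve by backward induction. Given q_S, the follower Delta maximises π_D = (472 - q_S - q_D)q_D - 129q_D.
Follower FOC: 343 - q_S - 2q_D = 0, so q_D(q_S) = (343 - q_S)/2.
The leader anticipates this reaction. Substituting into P = 472 - Q gives P = 601/2 - (1/2)q_S, so π_S = (601/2 - (1/2)q_S)q_S - 17q_S.
Maximising: ∂π_S/∂q_S = 567/2 - q_S = 0, giving q_S = 567/2.
Then q_D = (343 - 567/2)/2 = 119/4.

283.50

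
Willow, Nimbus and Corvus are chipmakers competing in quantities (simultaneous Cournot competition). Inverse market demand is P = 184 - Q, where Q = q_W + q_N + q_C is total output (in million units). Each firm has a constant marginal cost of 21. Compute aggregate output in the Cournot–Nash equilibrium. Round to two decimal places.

Each firm earns π_i = (184 - Q)q_i - 21q_i.
First-order condition (treating rivals' output as given): 163 - 2q_i - Σ_{j≠i} q_j = 0.
By symmetry each firm produces the same amount; substituting Σ_{j≠i} q_j = 2q_i yields q_i = 163/4.
Total output Q = 163/4 + 163/4 + 163/4 = 489/4.

122.25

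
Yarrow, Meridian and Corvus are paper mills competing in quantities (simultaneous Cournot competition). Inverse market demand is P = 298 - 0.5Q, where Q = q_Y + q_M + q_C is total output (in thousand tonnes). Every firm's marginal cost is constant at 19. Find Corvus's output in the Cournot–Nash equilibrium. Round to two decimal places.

139.50

Each firm earns π_i = (298 - 0.5Q)q_i - 19q_i.
Setting ∂π_i/∂q_i = 0 with rivals' quantities fixed: 279 - q_i - (1/2)·Σ_{j≠i} q_j = 0.
By symmetry each firm produces the same amount; substituting Σ_{j≠i} q_j = 2q_i yields q_i = 279/2.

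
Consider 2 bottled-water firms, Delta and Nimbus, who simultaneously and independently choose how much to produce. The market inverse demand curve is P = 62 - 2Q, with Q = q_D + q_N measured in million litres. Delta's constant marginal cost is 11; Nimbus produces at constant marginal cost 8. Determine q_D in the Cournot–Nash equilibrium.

8

Delta's profit: π_D = (62 - 2Q)q_D - (11q_D). Setting ∂π_D/∂q_D = 0: 51 - 4q_D - 2(q_N) = 0.
Nimbus's profit: π_N = (62 - 2Q)q_N - (8q_N). Setting ∂π_N/∂q_N = 0: 54 - 4q_N - 2(q_D) = 0.
Rearranging gives the reaction functions q_D = (51 - 2q_N)/4 and q_N = (54 - 2q_D)/4.
Substituting one into the other gives q_D = 8 and q_N = 19/2.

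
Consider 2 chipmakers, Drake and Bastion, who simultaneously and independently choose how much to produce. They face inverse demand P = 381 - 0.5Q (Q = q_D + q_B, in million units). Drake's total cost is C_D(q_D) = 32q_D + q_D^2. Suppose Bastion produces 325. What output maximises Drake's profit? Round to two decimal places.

62.17

With the rival's output fixed at 325, Drake's profit is π_D = (381 - (1/2)·325 - (1/2)q_D)q_D - (32q_D + q_D²) = (437/2 - (1/2)q_D)q_D - (32q_D + q_D²).
∂π_D/∂q_D = 373/2 - 3q_D = 0, so q_D = 373/6.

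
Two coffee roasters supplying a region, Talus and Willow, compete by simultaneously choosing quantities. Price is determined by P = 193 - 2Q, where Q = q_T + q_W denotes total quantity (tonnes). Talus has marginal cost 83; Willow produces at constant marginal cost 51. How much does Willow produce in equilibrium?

29

Talus's profit: π_T = (193 - 2Q)q_T - (83q_T). Setting ∂π_T/∂q_T = 0: 110 - 4q_T - 2(q_W) = 0.
Willow's profit: π_W = (193 - 2Q)q_W - (51q_W). Setting ∂π_W/∂q_W = 0: 142 - 4q_W - 2(q_T) = 0.
Rearranging gives the reaction functions q_T = (110 - 2q_W)/4 and q_W = (142 - 2q_T)/4.
Solving the pair: q_T = 13, q_W = 29.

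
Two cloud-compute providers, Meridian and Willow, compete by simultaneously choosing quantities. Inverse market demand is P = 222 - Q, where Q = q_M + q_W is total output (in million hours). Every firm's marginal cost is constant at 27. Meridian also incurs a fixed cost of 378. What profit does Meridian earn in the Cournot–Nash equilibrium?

Each firm earns π_i = (222 - Q)q_i - 27q_i.
Setting ∂π_i/∂q_i = 0 with rivals' quantities fixed: 195 - 2q_i - q_j = 0.
By symmetry each firm produces the same amount; substituting q_j = q_i yields q_i = 195/3 = 65.
Price P = 222 - 130 = 92.
Meridian's profit: (92 - 27)·65 - 378 = 3847.

3847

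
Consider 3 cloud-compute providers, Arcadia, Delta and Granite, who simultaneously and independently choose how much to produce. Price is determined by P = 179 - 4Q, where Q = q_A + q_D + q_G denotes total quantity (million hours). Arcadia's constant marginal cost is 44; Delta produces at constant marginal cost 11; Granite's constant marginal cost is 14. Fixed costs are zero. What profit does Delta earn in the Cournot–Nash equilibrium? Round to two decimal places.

Arcadia's profit: π_A = (179 - 4Q)q_A - (44q_A). Setting ∂π_A/∂q_A = 0: 135 - 8q_A - 4(q_D + q_G) = 0.
Delta's first-order condition: 168 - 8q_D - 4(q_A + q_G) = 0.
Granite's profit: π_G = (179 - 4Q)q_G - (14q_G). Setting ∂π_G/∂q_G = 0: 165 - 8q_G - 4(q_A + q_D) = 0.
Adding the 3 conditions: 468 − 8Q − 8Q = 0, i.e. Q = 117/4.
Back-substituting: q_A = (135 − 117)/4 = 9/2, q_D = (168 − 117)/4 = 51/4, q_G = (165 − 117)/4 = 12.
Price P = 179 - 4·(117/4) = 62.
Delta's profit: (62 - 11)·(51/4) = 650.2500.

650.25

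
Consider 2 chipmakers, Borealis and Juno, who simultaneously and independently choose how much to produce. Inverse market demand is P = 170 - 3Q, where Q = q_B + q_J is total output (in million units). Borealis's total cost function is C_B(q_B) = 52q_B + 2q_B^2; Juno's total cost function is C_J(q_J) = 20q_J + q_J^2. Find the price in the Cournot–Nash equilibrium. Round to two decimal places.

Borealis's profit: π_B = (170 - 3Q)q_B - (52q_B + 2q_B²). Setting ∂π_B/∂q_B = 0: 118 - 10q_B - 3(q_J) = 0.
Juno's first-order condition: 150 - 8q_J - 3(q_B) = 0.
Rearranging gives the reaction functions q_B = (118 - 3q_J)/10 and q_J = (150 - 3q_B)/8.
Solving the pair: q_B = 494/71, q_J = 1146/71.
Total output Q = 1640/71, so price P = 170 - 3·(1640/71) = 100.7042.

100.70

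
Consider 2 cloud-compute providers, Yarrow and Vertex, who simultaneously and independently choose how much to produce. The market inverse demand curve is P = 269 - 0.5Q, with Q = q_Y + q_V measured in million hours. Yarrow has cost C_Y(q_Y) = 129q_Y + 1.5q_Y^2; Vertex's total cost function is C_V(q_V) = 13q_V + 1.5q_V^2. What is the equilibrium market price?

Yarrow's profit: π_Y = (269 - 0.5Q)q_Y - (129q_Y + (3/2)q_Y²). Setting ∂π_Y/∂q_Y = 0: 140 - 4q_Y - (1/2)(q_V) = 0.
Vertex's profit: π_V = (269 - 0.5Q)q_V - (13q_V + (3/2)q_V²). Setting ∂π_V/∂q_V = 0: 256 - 4q_V - (1/2)(q_Y) = 0.
So q_Y = (140 - (1/2)q_V)/4 and q_V = (256 - (1/2)q_Y)/4.
Solving the pair: q_Y = 192/7, q_V = 424/7.
Total output Q = 88, so price P = 269 - (1/2)·88 = 225.

225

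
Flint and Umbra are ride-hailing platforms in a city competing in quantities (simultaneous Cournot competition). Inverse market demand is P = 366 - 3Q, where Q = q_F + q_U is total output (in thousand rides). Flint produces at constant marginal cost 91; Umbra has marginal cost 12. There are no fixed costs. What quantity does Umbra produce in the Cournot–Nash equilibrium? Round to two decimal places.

48.11

Flint's profit: π_F = (366 - 3Q)q_F - (91q_F). Setting ∂π_F/∂q_F = 0: 275 - 6q_F - 3(q_U) = 0.
Umbra's profit: π_U = (366 - 3Q)q_U - (12q_U). Setting ∂π_U/∂q_U = 0: 354 - 6q_U - 3(q_F) = 0.
Best responses: q_F = (275 - 3q_U)/6, q_U = (354 - 3q_F)/6.
Solving the pair: q_F = 196/9, q_U = 433/9.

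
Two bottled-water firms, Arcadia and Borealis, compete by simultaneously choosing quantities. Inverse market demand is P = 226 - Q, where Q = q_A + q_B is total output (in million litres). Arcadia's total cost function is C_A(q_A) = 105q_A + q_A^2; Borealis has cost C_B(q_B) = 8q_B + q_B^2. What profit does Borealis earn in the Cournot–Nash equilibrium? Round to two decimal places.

Arcadia's profit: π_A = (226 - Q)q_A - (105q_A + q_A²). Setting ∂π_A/∂q_A = 0: 121 - 4q_A - (q_B) = 0.
Borealis's first-order condition: 218 - 4q_B - (q_A) = 0.
So q_A = (121 - q_B)/4 and q_B = (218 - q_A)/4.
Substituting one into the other gives q_A = 266/15 and q_B = 751/15.
Price P = 226 - 339/5 = 791/5.
Borealis's profit: (791/5)·(751/15) - 8·(751/15) - (751/15)² = 5013.3422.

5013.34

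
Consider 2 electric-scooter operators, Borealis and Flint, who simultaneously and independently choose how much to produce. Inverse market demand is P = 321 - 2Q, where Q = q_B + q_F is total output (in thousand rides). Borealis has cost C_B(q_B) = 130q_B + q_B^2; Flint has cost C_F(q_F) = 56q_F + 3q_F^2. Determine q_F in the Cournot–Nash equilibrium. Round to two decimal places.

21.57

Borealis's profit: π_B = (321 - 2Q)q_B - (130q_B + q_B²). Setting ∂π_B/∂q_B = 0: 191 - 6q_B - 2(q_F) = 0.
Flint's profit: π_F = (321 - 2Q)q_F - (56q_F + 3q_F²). Setting ∂π_F/∂q_F = 0: 265 - 10q_F - 2(q_B) = 0.
Rearranging gives the reaction functions q_B = (191 - 2q_F)/6 and q_F = (265 - 2q_B)/10.
Solving the pair: q_B = 345/14, q_F = 151/7.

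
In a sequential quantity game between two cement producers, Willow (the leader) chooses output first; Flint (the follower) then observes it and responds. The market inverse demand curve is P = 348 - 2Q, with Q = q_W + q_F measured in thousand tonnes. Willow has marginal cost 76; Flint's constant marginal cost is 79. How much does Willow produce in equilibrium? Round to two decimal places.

68.75

Solve by backward induction. Given q_W, the follower Flint maximises π_F = (348 - 2q_W - 2q_F)q_F - 79q_F.
Follower FOC: 269 - 2q_W - 4q_F = 0, so q_F(q_W) = (269 - 2q_W)/4.
Willow substitutes q_F(q_W) into its own profit: π_W = q_W(348 - 2q_W - (269 - 2q_W)/2) - 76q_W = (427/2 - q_W)q_W - 76q_W.
Maximising: ∂π_W/∂q_W = 275/2 - 2q_W = 0, giving q_W = 275/4.
Then q_F = (269 - 2·(275/4))/4 = 263/8.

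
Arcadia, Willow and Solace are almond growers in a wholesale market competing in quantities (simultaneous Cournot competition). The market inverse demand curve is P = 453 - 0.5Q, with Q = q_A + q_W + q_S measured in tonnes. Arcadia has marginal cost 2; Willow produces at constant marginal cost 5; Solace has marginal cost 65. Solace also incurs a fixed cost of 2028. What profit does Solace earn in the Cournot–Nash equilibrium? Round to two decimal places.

Arcadia's profit: π_A = (453 - 0.5Q)q_A - (2q_A). Setting ∂π_A/∂q_A = 0: 451 - q_A - (1/2)(q_W + q_S) = 0.
Willow's first-order condition: 448 - q_W - (1/2)(q_A + q_S) = 0.
Solace's profit: π_S = (453 - 0.5Q)q_S - (65q_S). Setting ∂π_S/∂q_S = 0: 388 - q_S - (1/2)(q_A + q_W) = 0.
Adding the 3 conditions: 1287 − Q − Q = 0, i.e. Q = 1287/2.
Back-substituting: q_A = (451 − 1287/4)/(1/2) = 517/2, q_W = (448 − 1287/4)/(1/2) = 505/2, q_S = (388 − 1287/4)/(1/2) = 265/2.
Price P = 453 - (1/2)·(1287/2) = 525/4.
Solace's profit: (525/4 - 65)·(265/2) - 2028 = 6750.1250.

6750.13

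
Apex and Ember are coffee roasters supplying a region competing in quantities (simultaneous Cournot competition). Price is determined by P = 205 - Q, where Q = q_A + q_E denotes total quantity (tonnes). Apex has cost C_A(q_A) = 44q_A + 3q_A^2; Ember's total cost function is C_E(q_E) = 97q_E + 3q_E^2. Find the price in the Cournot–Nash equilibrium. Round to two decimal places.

Apex's profit: π_A = (205 - Q)q_A - (44q_A + 3q_A²). Setting ∂π_A/∂q_A = 0: 161 - 8q_A - (q_E) = 0.
Ember's profit: π_E = (205 - Q)q_E - (97q_E + 3q_E²). Setting ∂π_E/∂q_E = 0: 108 - 8q_E - (q_A) = 0.
Rearranging gives the reaction functions q_A = (161 - q_E)/8 and q_E = (108 - q_A)/8.
Solving the pair: q_A = 1180/63, q_E = 703/63.
Total output Q = 269/9, so price P = 205 - 269/9 = 1576/9.

175.11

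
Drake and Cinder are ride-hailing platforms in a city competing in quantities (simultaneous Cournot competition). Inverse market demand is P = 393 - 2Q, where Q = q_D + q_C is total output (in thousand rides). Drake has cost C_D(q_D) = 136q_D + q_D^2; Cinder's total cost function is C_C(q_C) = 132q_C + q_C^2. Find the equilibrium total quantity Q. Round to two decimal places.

64.75

Drake's profit: π_D = (393 - 2Q)q_D - (136q_D + q_D²). Setting ∂π_D/∂q_D = 0: 257 - 6q_D - 2(q_C) = 0.
Cinder's profit: π_C = (393 - 2Q)q_C - (132q_C + q_C²). Setting ∂π_C/∂q_C = 0: 261 - 6q_C - 2(q_D) = 0.
Best responses: q_D = (257 - 2q_C)/6, q_C = (261 - 2q_D)/6.
Solving the pair: q_D = 255/8, q_C = 263/8.
Total output Q = 255/8 + 263/8 = 259/4.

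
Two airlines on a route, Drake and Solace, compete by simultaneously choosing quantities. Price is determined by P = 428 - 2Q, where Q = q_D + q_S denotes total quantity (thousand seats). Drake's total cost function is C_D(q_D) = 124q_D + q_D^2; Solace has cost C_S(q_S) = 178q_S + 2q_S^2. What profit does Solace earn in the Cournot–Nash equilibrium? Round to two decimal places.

1643.93

Drake's profit: π_D = (428 - 2Q)q_D - (124q_D + q_D²). Setting ∂π_D/∂q_D = 0: 304 - 6q_D - 2(q_S) = 0.
Solace's first-order condition: 250 - 8q_S - 2(q_D) = 0.
Rearranging gives the reaction functions q_D = (304 - 2q_S)/6 and q_S = (250 - 2q_D)/8.
Substituting one into the other gives q_D = 483/11 and q_S = 223/11.
Price P = 428 - 2·(706/11) = 299.6364.
Solace's profit: 299.6364·(223/11) - 178·(223/11) - 2(223/11)² = 1643.9339.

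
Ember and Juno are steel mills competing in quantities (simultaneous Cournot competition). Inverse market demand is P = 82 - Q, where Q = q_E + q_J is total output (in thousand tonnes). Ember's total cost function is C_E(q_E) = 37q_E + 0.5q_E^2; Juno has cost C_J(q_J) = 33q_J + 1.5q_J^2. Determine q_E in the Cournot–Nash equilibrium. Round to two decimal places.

Ember's profit: π_E = (82 - Q)q_E - (37q_E + (1/2)q_E²). Setting ∂π_E/∂q_E = 0: 45 - 3q_E - (q_J) = 0.
Juno's profit: π_J = (82 - Q)q_J - (33q_J + (3/2)q_J²). Setting ∂π_J/∂q_J = 0: 49 - 5q_J - (q_E) = 0.
Rearranging gives the reaction functions q_E = (45 - q_J)/3 and q_J = (49 - q_E)/5.
Solving the pair: q_E = 88/7, q_J = 51/7.

12.57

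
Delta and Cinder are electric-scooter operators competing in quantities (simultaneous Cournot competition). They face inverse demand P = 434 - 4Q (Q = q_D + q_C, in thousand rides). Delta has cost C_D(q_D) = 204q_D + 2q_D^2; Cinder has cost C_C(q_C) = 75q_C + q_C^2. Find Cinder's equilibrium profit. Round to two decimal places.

Delta's profit: π_D = (434 - 4Q)q_D - (204q_D + 2q_D²). Setting ∂π_D/∂q_D = 0: 230 - 12q_D - 4(q_C) = 0.
Cinder's first-order condition: 359 - 10q_C - 4(q_D) = 0.
Best responses: q_D = (230 - 4q_C)/12, q_C = (359 - 4q_D)/10.
Solving the pair: q_D = 108/13, q_C = 847/26.
Price P = 434 - 4·(1063/26) = 270.4615.
Cinder's profit: 270.4615·(847/26) - 75·(847/26) - (847/26)² = 5306.2796.

5306.28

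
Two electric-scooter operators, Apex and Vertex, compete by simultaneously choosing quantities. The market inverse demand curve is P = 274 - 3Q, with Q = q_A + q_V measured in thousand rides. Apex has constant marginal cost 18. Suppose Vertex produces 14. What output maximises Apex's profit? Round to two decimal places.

With the rival's output fixed at 14, Apex's profit is π_A = (274 - 3·14 - 3q_A)q_A - (18q_A) = (232 - 3q_A)q_A - (18q_A).
∂π_A/∂q_A = 214 - 6q_A = 0, so q_A = 107/3.

35.67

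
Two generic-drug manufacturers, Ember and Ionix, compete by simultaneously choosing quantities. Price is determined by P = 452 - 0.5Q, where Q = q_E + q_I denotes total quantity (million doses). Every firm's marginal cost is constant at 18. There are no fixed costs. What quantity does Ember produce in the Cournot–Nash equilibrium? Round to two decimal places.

289.33

Each firm earns π_i = (452 - 0.5Q)q_i - 18q_i.
Setting ∂π_i/∂q_i = 0 with rivals' quantities fixed: 434 - q_i - (1/2)q_j = 0.
With identical firms every q_j equals q_i, so q_j = q_i and 434 = (3/2)q_i, giving q_i = 868/3.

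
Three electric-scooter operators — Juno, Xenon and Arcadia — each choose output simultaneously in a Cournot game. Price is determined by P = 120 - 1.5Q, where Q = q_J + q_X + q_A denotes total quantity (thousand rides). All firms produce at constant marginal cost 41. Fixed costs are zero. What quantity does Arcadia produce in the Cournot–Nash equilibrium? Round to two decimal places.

13.17

Each firm earns π_i = (120 - 1.5Q)q_i - 41q_i.
Setting ∂π_i/∂q_i = 0 with rivals' quantities fixed: 79 - 3q_i - (3/2)·Σ_{j≠i} q_j = 0.
By symmetry each firm produces the same amount; substituting Σ_{j≠i} q_j = 2q_i yields q_i = 79/6.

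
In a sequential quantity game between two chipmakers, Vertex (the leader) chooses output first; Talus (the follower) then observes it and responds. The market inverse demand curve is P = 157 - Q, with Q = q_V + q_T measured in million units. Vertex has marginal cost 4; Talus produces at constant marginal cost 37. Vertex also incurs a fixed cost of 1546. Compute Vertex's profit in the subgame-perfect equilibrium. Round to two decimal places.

Solve by backward induction. Given q_V, the follower Talus maximises π_T = (157 - q_V - q_T)q_T - 37q_T.
Follower FOC: 120 - q_V - 2q_T = 0, so q_T(q_V) = (120 - q_V)/2.
The leader anticipates this reaction. Substituting into P = 157 - Q gives P = 97 - (1/2)q_V, so π_V = (97 - (1/2)q_V)q_V - 4q_V.
The leader's first-order condition 93 - q_V = 0 yields q_V = 93.
Then q_T = (120 - 93)/2 = 27/2.
Price P = 157 - 213/2 = 101/2.
Vertex's profit: (101/2 - 4)·93 - 1546 = 2778.5000.

2778.50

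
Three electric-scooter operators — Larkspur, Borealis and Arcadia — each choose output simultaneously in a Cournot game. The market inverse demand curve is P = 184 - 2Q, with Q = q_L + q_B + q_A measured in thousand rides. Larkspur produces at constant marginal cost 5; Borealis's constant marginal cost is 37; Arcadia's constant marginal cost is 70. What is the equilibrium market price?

74

Larkspur's profit: π_L = (184 - 2Q)q_L - (5q_L). Setting ∂π_L/∂q_L = 0: 179 - 4q_L - 2(q_B + q_A) = 0.
Borealis's profit: π_B = (184 - 2Q)q_B - (37q_B). Setting ∂π_B/∂q_B = 0: 147 - 4q_B - 2(q_L + q_A) = 0.
Arcadia's first-order condition: 114 - 4q_A - 2(q_L + q_B) = 0.
Adding the 3 conditions: 440 − 4Q − 4Q = 0, i.e. Q = 55.
Back-substituting: q_L = (179 − 110)/2 = 69/2, q_B = (147 − 110)/2 = 37/2, q_A = (114 − 110)/2 = 2.
Total output Q = 55, so price P = 184 - 2·55 = 74.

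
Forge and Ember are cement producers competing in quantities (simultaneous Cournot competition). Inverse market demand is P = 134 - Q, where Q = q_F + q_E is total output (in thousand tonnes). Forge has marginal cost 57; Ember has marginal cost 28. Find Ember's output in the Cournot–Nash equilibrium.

45

Forge's profit: π_F = (134 - Q)q_F - (57q_F). Setting ∂π_F/∂q_F = 0: 77 - 2q_F - (q_E) = 0.
Ember's profit: π_E = (134 - Q)q_E - (28q_E). Setting ∂π_E/∂q_E = 0: 106 - 2q_E - (q_F) = 0.
Rearranging gives the reaction functions q_F = (77 - q_E)/2 and q_E = (106 - q_F)/2.
Substituting one into the other gives q_F = 16 and q_E = 45.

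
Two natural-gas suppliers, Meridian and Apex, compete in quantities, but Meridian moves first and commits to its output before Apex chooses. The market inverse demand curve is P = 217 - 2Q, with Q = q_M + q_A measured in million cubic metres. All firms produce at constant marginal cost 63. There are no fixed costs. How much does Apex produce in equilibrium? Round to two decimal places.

19.25

The follower Apex best-responds to any q_M: π_A = (217 - 2Q)q_A - 63q_A.
Setting the follower's marginal profit to zero, 154 - 2q_M - 4q_A = 0, i.e. q_A = (154 - 2q_M)/4.
The leader anticipates this reaction. Substituting into P = 217 - 2Q gives P = 140 - q_M, so π_M = (140 - q_M)q_M - 63q_M.
The leader's first-order condition 77 - 2q_M = 0 yields q_M = 77/2.
Then q_A = (154 - 2·(77/2))/4 = 77/4.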